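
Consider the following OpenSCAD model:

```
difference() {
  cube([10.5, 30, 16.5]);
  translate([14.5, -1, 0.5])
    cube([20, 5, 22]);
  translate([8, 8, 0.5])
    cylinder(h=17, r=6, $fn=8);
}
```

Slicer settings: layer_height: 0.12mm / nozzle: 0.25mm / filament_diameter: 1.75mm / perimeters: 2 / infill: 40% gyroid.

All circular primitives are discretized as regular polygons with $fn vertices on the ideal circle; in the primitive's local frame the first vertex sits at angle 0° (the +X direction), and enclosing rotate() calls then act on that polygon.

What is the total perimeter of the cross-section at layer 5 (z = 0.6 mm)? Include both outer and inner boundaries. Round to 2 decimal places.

94.85 mm

At z = 0.6 mm: the 10.5×30 cube contributes its full rectangle (perimeter 81.00 mm); the cube at (14.5, -1) (footprint 20×5) is included at this height (perimeter 50.00 mm); the cylinder at (8, 8): section is a regular 8-gon, circumradius r=6 (perimeter = 2·8·6.000·sin(180°/8) = 36.74 mm); After the difference (first − rest): starting from the 10.5×30 cube, the 20×5 cube at (14.5, -1) misses the remaining region (no effect); the r=6 cylinder at (8, 8) partially overlaps it — only the 78.32 mm² overlap (of its 101.82 mm²) is removed, clipping the outline — boundary = 94.85 mm. Overall, the cross-section is a single solid region. Total boundary length (outer) = 94.85 mm.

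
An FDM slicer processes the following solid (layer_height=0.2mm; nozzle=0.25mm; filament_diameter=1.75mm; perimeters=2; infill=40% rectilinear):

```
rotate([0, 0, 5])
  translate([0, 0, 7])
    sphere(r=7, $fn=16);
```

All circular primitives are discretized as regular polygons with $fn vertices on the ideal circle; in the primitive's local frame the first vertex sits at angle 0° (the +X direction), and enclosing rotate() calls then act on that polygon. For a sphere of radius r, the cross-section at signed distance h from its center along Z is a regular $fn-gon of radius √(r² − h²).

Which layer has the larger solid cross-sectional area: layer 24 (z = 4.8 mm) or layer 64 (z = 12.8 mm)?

layer 24 (z = 4.8 mm)

Layer 24 (z = 4.8): the r=7 sphere slices to a regular 16-gon of circumradius 6.645 (√(r²−h²) with h=2.2 from center) (area = (16/2)·6.645²·sin(360°/16) = 135.19 mm²); (whole slice rotated 5° about Z — lengths, areas and connectivity unchanged). So its area = 135.19 mm². Layer 64 (z = 12.8): the r=7 sphere slices to a regular 16-gon of circumradius 3.919 (√(r²−h²) with h=5.8 from center) (area = (16/2)·3.919²·sin(360°/16) = 47.02 mm²); (whole slice rotated 5° about Z — lengths, areas and connectivity unchanged). So its area = 47.02 mm². Layer 24 is larger (135.19 vs 47.02 mm²).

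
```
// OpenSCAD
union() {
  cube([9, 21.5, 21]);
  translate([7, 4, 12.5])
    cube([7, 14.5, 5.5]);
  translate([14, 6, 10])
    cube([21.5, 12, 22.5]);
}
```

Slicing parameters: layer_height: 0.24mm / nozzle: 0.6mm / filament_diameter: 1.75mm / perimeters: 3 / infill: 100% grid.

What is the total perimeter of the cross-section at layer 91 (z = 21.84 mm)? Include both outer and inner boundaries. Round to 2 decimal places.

At z = 21.84 mm: the cube is absent (z outside [0, 21]); the cube at (7, 4) is not intersected at this z (z outside [12.5, 18]); the 21.5×12 cube at (14, 6) contributes its full rectangle (perimeter 67.00 mm); Taking the union: only the 21.5×12 cube at (14, 6) is present, so the union is just that shape — boundary = 67.00 mm. Overall, the cross-section is a single solid region. Total boundary length (outer) = 67.00 mm.

67.00 mm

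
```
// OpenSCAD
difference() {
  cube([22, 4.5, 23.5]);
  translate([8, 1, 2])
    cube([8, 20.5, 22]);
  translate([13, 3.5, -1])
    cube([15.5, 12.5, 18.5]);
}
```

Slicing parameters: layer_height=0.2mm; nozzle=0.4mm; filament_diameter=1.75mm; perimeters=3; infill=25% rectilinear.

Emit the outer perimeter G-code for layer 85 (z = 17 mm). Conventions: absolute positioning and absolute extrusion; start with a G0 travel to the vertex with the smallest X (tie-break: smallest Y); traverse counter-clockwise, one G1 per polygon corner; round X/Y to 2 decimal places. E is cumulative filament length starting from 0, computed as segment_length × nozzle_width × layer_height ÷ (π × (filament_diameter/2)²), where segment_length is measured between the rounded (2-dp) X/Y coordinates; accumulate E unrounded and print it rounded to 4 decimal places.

At z = 17 mm: the 22×4.5 cube contributes its full rectangle; the cube at (8, 1) (footprint 8×20.5) is included at this height; the cube at (13, 3.5) is present — its section is the full 15.5×12.5 rectangle; Subtracting the remaining from the first: starting from the 22×4.5 cube, the 8×20.5 cube at (8, 1) partially overlaps it — only the 28.00 mm² overlap (of its 164.00 mm²) is removed, clipping the outline; the 15.5×12.5 cube at (13, 3.5) partially overlaps it — only the 6.00 mm² overlap (of its 193.75 mm²) is removed, clipping the outline — 1 connected region. The outline is a single polygon with 8 vertices. Extrusion per mm of travel: 0.4 × 0.2 / (π × 0.875²) = 0.033260. Accumulating E over each segment gives final E = 1.9291.

G0 X0.00 Y0.00 Z17.00
G1 X22.00 Y0.00 E0.7317
G1 X22.00 Y3.50 E0.8481
G1 X16.00 Y3.50 E1.0477
G1 X16.00 Y1.00 E1.1308
G1 X8.00 Y1.00 E1.3969
G1 X8.00 Y4.50 E1.5133
G1 X0.00 Y4.50 E1.7794
G1 X0.00 Y0.00 E1.9291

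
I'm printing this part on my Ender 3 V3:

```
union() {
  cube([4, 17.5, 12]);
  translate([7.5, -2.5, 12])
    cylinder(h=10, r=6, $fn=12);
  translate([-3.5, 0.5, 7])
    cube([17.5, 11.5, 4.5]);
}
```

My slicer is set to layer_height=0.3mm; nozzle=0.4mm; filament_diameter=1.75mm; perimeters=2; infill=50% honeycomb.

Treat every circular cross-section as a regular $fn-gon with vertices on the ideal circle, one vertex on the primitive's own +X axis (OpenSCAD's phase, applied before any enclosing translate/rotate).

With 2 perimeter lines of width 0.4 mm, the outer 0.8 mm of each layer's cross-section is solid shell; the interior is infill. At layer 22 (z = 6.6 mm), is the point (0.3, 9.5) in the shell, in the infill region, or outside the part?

At z = 6.6 mm: the 4×17.5 cube contributes its full rectangle; the cylinder at (7.5, -2.5) is absent (z outside [12, 22]); the cube at (-3.5, 0.5) does not reach this height (z outside [7, 11.5]); Merging all regions: only the 4×17.5 cube is present, so the union is just that shape — 1 connected region. Overall, the cross-section is a single solid region. The nearest boundary edge runs (0.00, 17.50)→(0.00, 0.00); distance from the point to it = 0.30 mm. The point is inside the cross-section, 0.30 mm from the nearest boundary — within the 0.8 mm shell band (2 × 0.4).

shell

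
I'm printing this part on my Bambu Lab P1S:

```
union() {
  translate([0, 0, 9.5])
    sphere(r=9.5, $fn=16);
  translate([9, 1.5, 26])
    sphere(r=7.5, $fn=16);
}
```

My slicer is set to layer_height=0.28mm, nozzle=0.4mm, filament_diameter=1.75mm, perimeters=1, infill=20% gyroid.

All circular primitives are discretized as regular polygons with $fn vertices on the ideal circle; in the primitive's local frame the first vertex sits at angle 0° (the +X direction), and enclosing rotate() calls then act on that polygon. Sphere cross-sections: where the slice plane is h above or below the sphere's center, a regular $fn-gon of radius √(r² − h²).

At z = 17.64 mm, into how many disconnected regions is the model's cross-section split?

At z = 17.64 mm: the r=9.5 sphere contributes a regular 16-gon of circumradius √(9.5²−8.14²) = 4.898; the sphere at (9, 1.5) does not reach this height (|z−center|=8.360 > r=7.5); Combining (union): only the r=9.5 sphere is present, so the union is just that shape — 1 connected region. The result has 1 disconnected region.

1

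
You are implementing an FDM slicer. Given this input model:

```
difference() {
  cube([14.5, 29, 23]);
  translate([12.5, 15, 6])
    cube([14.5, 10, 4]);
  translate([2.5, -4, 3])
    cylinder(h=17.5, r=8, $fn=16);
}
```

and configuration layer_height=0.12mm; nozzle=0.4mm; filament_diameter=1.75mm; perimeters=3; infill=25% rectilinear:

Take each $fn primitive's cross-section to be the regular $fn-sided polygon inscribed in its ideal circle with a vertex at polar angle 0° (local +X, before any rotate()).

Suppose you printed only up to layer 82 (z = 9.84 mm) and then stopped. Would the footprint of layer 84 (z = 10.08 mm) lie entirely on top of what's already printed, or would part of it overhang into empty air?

Compare the two slices. At z = 9.84: the 14.5×29 cube contributes its full rectangle (area 420.50 mm²); the 14.5×10 cube at (12.5, 15) contributes its full rectangle (area 145.00 mm²); the r=8 cylinder at (2.5, -4) gives a regular 16-gon of circumradius 8 (constant along its height) (area = (16/2)·8.000²·sin(360°/16) = 195.93 mm²); Taking the first minus the rest: starting from the 14.5×29 cube (420.50 mm²), the 14.5×10 cube at (12.5, 15) partially overlaps it — only the 20.00 mm² overlap (of its 145.00 mm²) is removed, clipping the outline; the r=8 cylinder at (2.5, -4) partially overlaps it — only the 28.16 mm² overlap (of its 195.93 mm²) is removed, clipping the outline — area = 372.34 mm². At z = 10.08: the cube (footprint 14.5×29) is included at this height (area 420.50 mm²); the cube at (12.5, 15) is absent (z outside [6, 10]); the r=8 cylinder at (2.5, -4) gives a regular 16-gon of circumradius 8 (constant along its height) (area = (16/2)·8.000²·sin(360°/16) = 195.93 mm²); Subtracting the remaining from the first: starting from the 14.5×29 cube (420.50 mm²), the r=8 cylinder at (2.5, -4) partially overlaps it — only the 28.16 mm² overlap (of its 195.93 mm²) is removed, clipping the outline — area = 392.34 mm². Checking containment: at z = 10.08 the cross-section extends beyond the z = 9.84 cross-section by about 20.00 mm².

part overhangs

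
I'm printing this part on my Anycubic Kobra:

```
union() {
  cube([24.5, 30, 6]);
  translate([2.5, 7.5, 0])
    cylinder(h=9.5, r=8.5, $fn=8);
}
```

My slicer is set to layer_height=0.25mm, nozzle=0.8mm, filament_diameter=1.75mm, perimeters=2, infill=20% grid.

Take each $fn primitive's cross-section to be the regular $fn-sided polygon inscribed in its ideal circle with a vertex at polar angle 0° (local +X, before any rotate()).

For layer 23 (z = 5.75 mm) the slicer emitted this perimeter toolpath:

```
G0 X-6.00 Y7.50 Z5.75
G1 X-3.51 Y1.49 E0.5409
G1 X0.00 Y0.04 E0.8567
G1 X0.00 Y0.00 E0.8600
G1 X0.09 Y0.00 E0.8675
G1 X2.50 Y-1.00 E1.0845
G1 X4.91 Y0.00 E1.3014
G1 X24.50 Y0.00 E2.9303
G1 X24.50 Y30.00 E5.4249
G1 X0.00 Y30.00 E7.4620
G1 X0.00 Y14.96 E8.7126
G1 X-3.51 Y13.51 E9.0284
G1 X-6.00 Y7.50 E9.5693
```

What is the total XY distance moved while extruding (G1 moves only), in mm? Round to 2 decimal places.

115.08 mm

Sum the Euclidean lengths of each G1 segment: total = 115.08 mm.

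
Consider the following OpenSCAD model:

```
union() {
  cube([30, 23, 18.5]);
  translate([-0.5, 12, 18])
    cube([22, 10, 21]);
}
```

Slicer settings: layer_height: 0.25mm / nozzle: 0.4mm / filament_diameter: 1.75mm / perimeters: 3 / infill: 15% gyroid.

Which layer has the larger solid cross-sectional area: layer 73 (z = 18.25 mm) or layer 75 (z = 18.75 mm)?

layer 73 (z = 18.25 mm)

Layer 73 (z = 18.25): the cube (footprint 30×23) is included at this height (area 690.00 mm²); the cube at (-0.5, 12) (footprint 22×10) is included at this height (area 220.00 mm²); Combining (union): the regions partially overlap — summed areas 910.00 mm² minus the doubly-counted overlap 215.00 mm² gives 695.00 mm² — area = 695.00 mm². So its area = 695.00 mm². Layer 75 (z = 18.75): the cube is not intersected at this z (z outside [0, 18.5]); the cube at (-0.5, 12) (footprint 22×10) is included at this height (area 220.00 mm²); Combining (union): only the 22×10 cube at (-0.5, 12) is present, so the union is just that shape — area = 220.00 mm². So its area = 220.00 mm². Layer 73 is larger (695.00 vs 220.00 mm²).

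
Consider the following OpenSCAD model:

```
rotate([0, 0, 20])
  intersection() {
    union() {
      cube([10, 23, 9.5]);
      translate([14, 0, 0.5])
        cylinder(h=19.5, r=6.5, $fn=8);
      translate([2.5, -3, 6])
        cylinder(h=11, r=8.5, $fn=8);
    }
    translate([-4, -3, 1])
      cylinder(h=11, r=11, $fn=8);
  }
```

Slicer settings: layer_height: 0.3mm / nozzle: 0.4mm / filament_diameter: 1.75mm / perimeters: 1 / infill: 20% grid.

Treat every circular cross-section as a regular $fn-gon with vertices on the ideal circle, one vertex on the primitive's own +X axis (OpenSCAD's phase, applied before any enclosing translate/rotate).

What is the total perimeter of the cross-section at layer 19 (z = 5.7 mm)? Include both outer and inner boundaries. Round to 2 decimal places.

21.36 mm

At z = 5.7 mm: the 10×23 cube contributes its full rectangle (perimeter 66.00 mm); the r=6.5 cylinder at (14, 0) contributes a regular 8-gon of circumradius 6.5 (perimeter = 2·8·6.500·sin(180°/8) = 39.80 mm); the cylinder at (2.5, -3) is absent (z outside [6, 17]); Combining (union): the regions partially overlap (shared area 7.19 mm²), so the edge portions inside another operand are dropped and the merged outline is re-measured after clipping — boundary = 92.84 mm; the cylinder at (-4, -3): section is a regular 8-gon, circumradius r=11 (perimeter = 2·8·11.000·sin(180°/8) = 67.35 mm); Taking the intersection: the r=11 cylinder at (-4, -3) partially overlaps that combined region; clipping to the common part keeps 25.74 mm² — boundary = 21.36 mm; (whole slice rotated 20° about Z — lengths, areas and connectivity unchanged). Overall, the cross-section is a single solid region. Total boundary length (outer) = 21.36 mm.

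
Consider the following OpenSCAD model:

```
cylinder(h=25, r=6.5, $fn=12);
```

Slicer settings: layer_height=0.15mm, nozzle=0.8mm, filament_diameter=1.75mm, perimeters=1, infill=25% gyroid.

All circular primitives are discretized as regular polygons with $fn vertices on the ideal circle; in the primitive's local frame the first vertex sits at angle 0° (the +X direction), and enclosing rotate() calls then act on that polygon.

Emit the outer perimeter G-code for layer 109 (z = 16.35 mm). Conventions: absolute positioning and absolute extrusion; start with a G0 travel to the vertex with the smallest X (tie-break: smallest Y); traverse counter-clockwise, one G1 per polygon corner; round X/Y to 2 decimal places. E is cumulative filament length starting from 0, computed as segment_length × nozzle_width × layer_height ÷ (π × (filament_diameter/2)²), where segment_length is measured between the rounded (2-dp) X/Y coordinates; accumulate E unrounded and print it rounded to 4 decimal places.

G0 X-6.50 Y0.00 Z16.35
G1 X-5.63 Y-3.25 E0.1679
G1 X-3.25 Y-5.63 E0.3358
G1 X0.00 Y-6.50 E0.5036
G1 X3.25 Y-5.63 E0.6715
G1 X5.63 Y-3.25 E0.8394
G1 X6.50 Y0.00 E1.0073
G1 X5.63 Y3.25 E1.1751
G1 X3.25 Y5.63 E1.3430
G1 X0.00 Y6.50 E1.5109
G1 X-3.25 Y5.63 E1.6787
G1 X-5.63 Y3.25 E1.8467
G1 X-6.50 Y0.00 E2.0145

At z = 16.35 mm: the cylinder: section is a regular 12-gon, circumradius r=6.5. The outline is a single polygon with 12 vertices. Extrusion per mm of travel: 0.8 × 0.15 / (π × 0.875²) = 0.049890. Accumulating E over each segment gives final E = 2.0145.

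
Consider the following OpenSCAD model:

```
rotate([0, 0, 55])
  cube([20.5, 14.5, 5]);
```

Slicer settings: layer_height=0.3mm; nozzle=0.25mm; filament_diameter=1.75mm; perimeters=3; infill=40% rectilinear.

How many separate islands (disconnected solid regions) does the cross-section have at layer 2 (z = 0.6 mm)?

1

At z = 0.6 mm: the cube is present — its section is the full 20.5×14.5 rectangle; (rotated 55° about Z; rotation is an isometry so areas/perimeters/island counts are preserved). Overall, the cross-section is a single solid region. Island count = 1.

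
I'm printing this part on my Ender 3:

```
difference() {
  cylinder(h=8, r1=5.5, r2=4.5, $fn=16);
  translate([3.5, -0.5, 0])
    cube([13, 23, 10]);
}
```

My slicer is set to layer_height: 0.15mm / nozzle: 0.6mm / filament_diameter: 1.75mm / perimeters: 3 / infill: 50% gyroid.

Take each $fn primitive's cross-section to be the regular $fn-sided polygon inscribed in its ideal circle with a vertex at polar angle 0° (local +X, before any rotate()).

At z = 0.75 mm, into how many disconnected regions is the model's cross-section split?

At z = 0.75 mm: the cone: at t=0.094 of its height the radius interpolates to r₁+(r₂−r₁)t = 5.406, giving a regular 16-gon of that circumradius; the cube at (3.5, -0.5) (footprint 13×23) is included at this height; Taking the first minus the rest: starting from the cone, the 13×23 cube at (3.5, -0.5) partially overlaps it — only the 6.08 mm² overlap (of its 299.00 mm²) is removed, clipping the outline — 1 connected region. The result has 1 disconnected region.

1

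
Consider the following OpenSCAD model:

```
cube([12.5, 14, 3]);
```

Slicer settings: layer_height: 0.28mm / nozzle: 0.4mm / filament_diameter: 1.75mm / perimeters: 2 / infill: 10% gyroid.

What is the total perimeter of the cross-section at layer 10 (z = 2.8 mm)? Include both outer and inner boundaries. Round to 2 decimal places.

At z = 2.8 mm: the cube is present — its section is the full 12.5×14 rectangle (perimeter 53.00 mm). Overall, the cross-section is a single solid region. Total boundary length (outer) = 53.00 mm.

53.00 mm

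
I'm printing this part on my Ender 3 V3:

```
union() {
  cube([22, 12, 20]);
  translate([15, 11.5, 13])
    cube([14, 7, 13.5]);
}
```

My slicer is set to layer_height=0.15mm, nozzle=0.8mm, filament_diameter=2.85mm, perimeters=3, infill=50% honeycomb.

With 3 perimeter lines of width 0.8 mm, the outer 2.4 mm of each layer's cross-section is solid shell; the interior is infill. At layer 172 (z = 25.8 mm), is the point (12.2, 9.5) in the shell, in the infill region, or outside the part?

outside

At z = 25.8 mm: the cube is not intersected at this z (z outside [0, 20]); the 14×7 cube at (15, 11.5) contributes its full rectangle; Merging all regions: only the 14×7 cube at (15, 11.5) is present, so the union is just that shape — 1 connected region. Overall, the cross-section is a single solid region. The nearest boundary edge runs (15.00, 11.50)→(29.00, 11.50); distance from the point to it = 3.44 mm. The point is not inside any of the regions above, so it lies outside the cross-section (3.44 mm from the nearest boundary).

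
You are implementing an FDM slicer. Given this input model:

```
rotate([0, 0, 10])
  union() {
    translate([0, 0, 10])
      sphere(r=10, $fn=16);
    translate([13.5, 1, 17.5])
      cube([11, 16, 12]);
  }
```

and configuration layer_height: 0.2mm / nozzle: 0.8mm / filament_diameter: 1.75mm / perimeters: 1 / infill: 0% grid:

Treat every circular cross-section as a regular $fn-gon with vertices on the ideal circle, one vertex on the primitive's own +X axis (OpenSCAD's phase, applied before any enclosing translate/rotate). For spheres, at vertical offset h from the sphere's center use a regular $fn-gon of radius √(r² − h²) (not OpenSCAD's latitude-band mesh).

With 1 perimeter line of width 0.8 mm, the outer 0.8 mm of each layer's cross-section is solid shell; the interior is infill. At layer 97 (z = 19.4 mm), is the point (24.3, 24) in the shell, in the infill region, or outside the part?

outside

At z = 19.4 mm: the sphere: section is a regular 16-gon, circumradius = √(r²−h²) = √(10²−9.4²) = 3.412; the cube at (13.5, 1) (footprint 11×16) is included at this height; Merging all regions: the 2 present regions are separate (no shared area or edge), so areas and boundary lengths simply add and each stays a separate island — 2 connected regions; (whole slice rotated 10° about Z — lengths, areas and connectivity unchanged). Overall, the cross-section has 2 separate islands. Undo the 10° rotation: the query point maps to (28.098, 19.416) in the un-rotated model frame. The nearest boundary edge runs (24.50, 17.00)→(24.50, 1.00); distance from the point to it = 4.33 mm. The point is not inside any of the regions above, so it lies outside the cross-section (4.33 mm from the nearest boundary).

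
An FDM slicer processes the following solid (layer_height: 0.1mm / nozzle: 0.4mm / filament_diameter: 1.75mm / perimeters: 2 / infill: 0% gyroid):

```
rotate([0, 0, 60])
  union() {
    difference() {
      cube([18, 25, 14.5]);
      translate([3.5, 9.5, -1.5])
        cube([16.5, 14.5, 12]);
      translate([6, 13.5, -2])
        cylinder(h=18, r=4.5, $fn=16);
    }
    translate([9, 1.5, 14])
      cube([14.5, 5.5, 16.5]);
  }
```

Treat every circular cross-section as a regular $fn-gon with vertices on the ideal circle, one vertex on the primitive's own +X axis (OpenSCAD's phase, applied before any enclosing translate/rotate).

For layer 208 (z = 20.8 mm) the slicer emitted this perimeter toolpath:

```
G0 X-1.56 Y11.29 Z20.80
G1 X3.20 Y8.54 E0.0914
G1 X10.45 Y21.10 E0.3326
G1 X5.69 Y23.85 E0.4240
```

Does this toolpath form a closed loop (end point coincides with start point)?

no

Start point (G0): (-1.56, 11.29). End point (last G1): the path does not return to the start — open.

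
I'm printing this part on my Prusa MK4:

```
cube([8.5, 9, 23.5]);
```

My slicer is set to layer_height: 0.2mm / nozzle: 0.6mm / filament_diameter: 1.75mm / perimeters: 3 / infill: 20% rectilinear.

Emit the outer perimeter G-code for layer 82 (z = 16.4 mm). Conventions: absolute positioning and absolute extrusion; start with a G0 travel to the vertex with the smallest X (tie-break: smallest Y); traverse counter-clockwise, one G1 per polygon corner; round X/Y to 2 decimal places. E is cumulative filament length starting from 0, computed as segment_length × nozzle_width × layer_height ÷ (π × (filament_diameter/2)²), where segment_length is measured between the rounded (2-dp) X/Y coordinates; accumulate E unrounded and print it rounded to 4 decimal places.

G0 X0.00 Y0.00 Z16.40
G1 X8.50 Y0.00 E0.4241
G1 X8.50 Y9.00 E0.8731
G1 X0.00 Y9.00 E1.2971
G1 X0.00 Y0.00 E1.7462

At z = 16.4 mm: the cube (footprint 8.5×9) is included at this height. The outline is a single polygon with 4 vertices. Extrusion per mm of travel: 0.6 × 0.2 / (π × 0.875²) = 0.049890. Accumulating E over each segment gives final E = 1.7462.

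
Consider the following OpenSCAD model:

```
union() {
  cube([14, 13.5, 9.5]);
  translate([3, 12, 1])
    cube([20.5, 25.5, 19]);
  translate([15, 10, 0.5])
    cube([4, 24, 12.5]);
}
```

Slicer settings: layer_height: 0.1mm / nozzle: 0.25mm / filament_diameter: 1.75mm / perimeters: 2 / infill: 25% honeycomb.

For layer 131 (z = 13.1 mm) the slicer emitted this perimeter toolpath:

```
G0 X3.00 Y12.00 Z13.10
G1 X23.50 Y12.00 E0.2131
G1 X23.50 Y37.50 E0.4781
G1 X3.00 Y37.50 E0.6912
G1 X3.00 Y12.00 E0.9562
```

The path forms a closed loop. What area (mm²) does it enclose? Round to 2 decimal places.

Apply the shoelace formula to the sequence of (X, Y) vertices; enclosed area = 522.75 mm².

522.75 mm²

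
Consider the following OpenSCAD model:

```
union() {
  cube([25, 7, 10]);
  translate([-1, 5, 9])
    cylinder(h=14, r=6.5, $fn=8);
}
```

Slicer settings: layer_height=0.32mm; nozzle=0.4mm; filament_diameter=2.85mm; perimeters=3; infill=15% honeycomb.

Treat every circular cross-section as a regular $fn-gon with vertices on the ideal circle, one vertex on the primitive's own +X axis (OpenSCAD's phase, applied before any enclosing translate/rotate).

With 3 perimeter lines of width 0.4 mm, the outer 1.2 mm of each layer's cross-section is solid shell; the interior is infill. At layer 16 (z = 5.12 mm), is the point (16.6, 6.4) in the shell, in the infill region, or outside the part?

At z = 5.12 mm: the 25×7 cube contributes its full rectangle; the cylinder at (-1, 5) does not reach this height (z outside [9, 23]); Merging all regions: only the 25×7 cube is present, so the union is just that shape — 1 connected region. Overall, the cross-section is a single solid region. The nearest boundary edge runs (25.00, 7.00)→(0.00, 7.00); distance from the point to it = 0.60 mm. The point is inside the cross-section, 0.60 mm from the nearest boundary — within the 1.2 mm shell band (3 × 0.4).

shell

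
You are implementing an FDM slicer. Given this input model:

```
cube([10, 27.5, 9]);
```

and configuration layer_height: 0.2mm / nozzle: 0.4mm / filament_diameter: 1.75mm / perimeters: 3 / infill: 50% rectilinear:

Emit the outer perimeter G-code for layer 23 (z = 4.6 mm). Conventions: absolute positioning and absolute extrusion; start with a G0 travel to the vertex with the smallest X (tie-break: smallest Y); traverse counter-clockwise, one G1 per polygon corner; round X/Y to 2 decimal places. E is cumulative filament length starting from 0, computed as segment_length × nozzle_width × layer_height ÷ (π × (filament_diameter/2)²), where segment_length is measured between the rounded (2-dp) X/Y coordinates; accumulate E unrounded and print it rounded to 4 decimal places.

G0 X0.00 Y0.00 Z4.60
G1 X10.00 Y0.00 E0.3326
G1 X10.00 Y27.50 E1.2473
G1 X0.00 Y27.50 E1.5799
G1 X0.00 Y0.00 E2.4945

At z = 4.6 mm: the cube (footprint 10×27.5) is included at this height. The outline is a single polygon with 4 vertices. Extrusion per mm of travel: 0.4 × 0.2 / (π × 0.875²) = 0.033260. Accumulating E over each segment gives final E = 2.4945.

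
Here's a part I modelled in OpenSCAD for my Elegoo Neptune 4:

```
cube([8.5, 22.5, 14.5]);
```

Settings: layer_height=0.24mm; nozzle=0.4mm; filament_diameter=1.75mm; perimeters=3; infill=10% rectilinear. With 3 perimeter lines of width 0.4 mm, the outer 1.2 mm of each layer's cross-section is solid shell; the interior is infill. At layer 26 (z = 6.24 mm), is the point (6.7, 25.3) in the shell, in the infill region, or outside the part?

At z = 6.24 mm: the 8.5×22.5 cube contributes its full rectangle. Overall, the cross-section is a single solid region. The nearest boundary edge runs (8.50, 22.50)→(0.00, 22.50); distance from the point to it = 2.80 mm. The point is not inside any of the regions above, so it lies outside the cross-section (2.80 mm from the nearest boundary).

outside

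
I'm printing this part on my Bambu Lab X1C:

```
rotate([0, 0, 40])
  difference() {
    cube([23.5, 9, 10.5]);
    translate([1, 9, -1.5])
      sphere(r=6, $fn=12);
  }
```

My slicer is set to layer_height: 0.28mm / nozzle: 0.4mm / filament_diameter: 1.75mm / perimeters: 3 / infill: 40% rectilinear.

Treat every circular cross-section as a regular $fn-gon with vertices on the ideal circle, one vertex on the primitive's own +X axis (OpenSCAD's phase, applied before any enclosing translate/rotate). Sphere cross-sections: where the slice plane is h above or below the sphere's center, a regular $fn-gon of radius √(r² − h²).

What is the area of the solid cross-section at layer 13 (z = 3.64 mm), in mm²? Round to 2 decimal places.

201.35 mm²

At z = 3.64 mm: the 23.5×9 cube contributes its full rectangle (area 211.50 mm²); the r=6 sphere at (1, 9) slices to a regular 12-gon of circumradius 3.095 (√(r²−h²) with h=5.14 from center) (area = (12/2)·3.095²·sin(360°/12) = 28.74 mm²); Taking the first minus the rest: starting from the 23.5×9 cube (211.50 mm²), the r=6 sphere at (1, 9) partially overlaps it — only the 10.15 mm² overlap (of its 28.74 mm²) is removed, clipping the outline — area = 201.35 mm²; (rotated 40° about Z; rotation is an isometry so areas/perimeters/island counts are preserved). Overall, the cross-section is a single solid region. Net area = 201.35 mm².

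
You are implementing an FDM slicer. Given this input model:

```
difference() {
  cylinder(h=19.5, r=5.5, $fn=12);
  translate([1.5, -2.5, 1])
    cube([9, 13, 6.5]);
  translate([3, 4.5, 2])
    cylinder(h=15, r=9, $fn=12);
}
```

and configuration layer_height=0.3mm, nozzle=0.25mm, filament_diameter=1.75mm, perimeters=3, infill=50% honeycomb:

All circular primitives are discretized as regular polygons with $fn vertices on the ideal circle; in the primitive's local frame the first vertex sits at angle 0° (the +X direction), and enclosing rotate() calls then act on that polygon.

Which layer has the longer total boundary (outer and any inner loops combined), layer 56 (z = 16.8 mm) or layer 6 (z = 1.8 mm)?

layer 6 (z = 1.8 mm)

Layer 56 (z = 16.8): the cylinder: section is a regular 12-gon, circumradius r=5.5 (perimeter = 2·12·5.500·sin(180°/12) = 34.16 mm); the cube at (1.5, -2.5) is not intersected at this z (z outside [1, 7.5]); the r=9 cylinder at (3, 4.5) contributes a regular 12-gon of circumradius 9 (perimeter = 2·12·9.000·sin(180°/12) = 55.90 mm); Subtracting the remaining from the first: starting from the r=5.5 cylinder, the r=9 cylinder at (3, 4.5) partially overlaps it — only the 75.29 mm² overlap (of its 243.00 mm²) is removed, clipping the outline — boundary = 23.83 mm. So its perimeter = 23.83 mm. Layer 6 (z = 1.8): the r=5.5 cylinder gives a regular 12-gon of circumradius 5.5 (constant along its height) (perimeter = 2·12·5.500·sin(180°/12) = 34.16 mm); the cube at (1.5, -2.5) (footprint 9×13) is included at this height (perimeter 44.00 mm); the cylinder at (3, 4.5) is absent (z outside [2, 17]); Taking the first minus the rest: starting from the r=5.5 cylinder, the 9×13 cube at (1.5, -2.5) partially overlaps it — only the 23.90 mm² overlap (of its 117.00 mm²) is removed, clipping the outline — boundary = 35.52 mm. So its perimeter = 35.52 mm. Layer 6 is larger (35.52 vs 23.83 mm).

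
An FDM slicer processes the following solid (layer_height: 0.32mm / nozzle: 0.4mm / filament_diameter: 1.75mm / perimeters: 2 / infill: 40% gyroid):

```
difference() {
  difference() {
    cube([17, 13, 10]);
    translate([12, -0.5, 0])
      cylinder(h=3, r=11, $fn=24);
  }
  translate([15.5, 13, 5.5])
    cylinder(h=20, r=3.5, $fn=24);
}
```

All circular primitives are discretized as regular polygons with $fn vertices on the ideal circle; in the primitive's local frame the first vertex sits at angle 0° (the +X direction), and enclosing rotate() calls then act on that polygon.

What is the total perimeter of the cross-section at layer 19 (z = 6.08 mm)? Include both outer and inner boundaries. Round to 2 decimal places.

58.90 mm

At z = 6.08 mm: the cube is present — its section is the full 17×13 rectangle (perimeter 60.00 mm); the cylinder at (12, -0.5) is not intersected at this z (z outside [0, 3]); After the difference (first − rest): none of the subtracted shapes is present at this height, so the 17×13 cube is unchanged — boundary = 60.00 mm; the r=3.5 cylinder at (15.5, 13) contributes a regular 24-gon of circumradius 3.5 (perimeter = 2·24·3.500·sin(180°/24) = 21.93 mm); Subtracting the remaining from the first: starting from that combined region, the r=3.5 cylinder at (15.5, 13) partially overlaps it — only the 14.56 mm² overlap (of its 38.05 mm²) is removed, clipping the outline — boundary = 58.90 mm. Overall, the cross-section is a single solid region. Total boundary length (outer) = 58.90 mm.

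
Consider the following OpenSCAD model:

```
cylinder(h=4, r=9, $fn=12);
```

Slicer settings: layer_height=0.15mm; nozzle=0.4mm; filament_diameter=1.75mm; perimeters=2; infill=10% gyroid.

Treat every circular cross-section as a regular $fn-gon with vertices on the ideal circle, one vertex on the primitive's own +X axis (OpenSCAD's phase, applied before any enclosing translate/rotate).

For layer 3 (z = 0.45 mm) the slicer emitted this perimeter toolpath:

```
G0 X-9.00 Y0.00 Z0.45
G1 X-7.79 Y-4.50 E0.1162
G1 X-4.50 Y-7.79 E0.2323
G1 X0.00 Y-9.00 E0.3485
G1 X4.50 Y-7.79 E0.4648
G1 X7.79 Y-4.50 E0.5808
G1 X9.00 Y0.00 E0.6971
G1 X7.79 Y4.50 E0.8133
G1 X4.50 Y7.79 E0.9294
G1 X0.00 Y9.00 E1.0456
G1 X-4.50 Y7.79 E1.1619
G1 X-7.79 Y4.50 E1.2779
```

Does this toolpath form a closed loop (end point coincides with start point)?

no

Start point (G0): (-9.00, 0.00). End point (last G1): the path does not return to the start — open.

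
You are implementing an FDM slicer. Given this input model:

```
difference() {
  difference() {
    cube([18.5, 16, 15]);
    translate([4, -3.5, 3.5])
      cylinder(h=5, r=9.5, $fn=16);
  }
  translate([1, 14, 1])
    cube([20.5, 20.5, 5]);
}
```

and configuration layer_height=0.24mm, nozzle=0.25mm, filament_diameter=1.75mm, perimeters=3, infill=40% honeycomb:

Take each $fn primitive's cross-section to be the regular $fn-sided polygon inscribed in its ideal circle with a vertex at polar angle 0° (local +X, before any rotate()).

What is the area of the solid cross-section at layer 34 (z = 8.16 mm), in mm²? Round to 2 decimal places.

At z = 8.16 mm: the cube is present — its section is the full 18.5×16 rectangle (area 296.00 mm²); the cylinder at (4, -3.5): section is a regular 16-gon, circumradius r=9.5 (area = (16/2)·9.500²·sin(360°/16) = 276.30 mm²); Subtracting the remaining from the first: starting from the 18.5×16 cube (296.00 mm²), the r=9.5 cylinder at (4, -3.5) partially overlaps it — only the 59.42 mm² overlap (of its 276.30 mm²) is removed, clipping the outline — area = 236.58 mm²; the cube at (1, 14) does not reach this height (z outside [1, 6]); After the difference (first − rest): none of the subtracted shapes is present at this height, so that combined region is unchanged — area = 236.58 mm². Overall, the cross-section is a single solid region. Net area = 236.58 mm².

236.58 mm²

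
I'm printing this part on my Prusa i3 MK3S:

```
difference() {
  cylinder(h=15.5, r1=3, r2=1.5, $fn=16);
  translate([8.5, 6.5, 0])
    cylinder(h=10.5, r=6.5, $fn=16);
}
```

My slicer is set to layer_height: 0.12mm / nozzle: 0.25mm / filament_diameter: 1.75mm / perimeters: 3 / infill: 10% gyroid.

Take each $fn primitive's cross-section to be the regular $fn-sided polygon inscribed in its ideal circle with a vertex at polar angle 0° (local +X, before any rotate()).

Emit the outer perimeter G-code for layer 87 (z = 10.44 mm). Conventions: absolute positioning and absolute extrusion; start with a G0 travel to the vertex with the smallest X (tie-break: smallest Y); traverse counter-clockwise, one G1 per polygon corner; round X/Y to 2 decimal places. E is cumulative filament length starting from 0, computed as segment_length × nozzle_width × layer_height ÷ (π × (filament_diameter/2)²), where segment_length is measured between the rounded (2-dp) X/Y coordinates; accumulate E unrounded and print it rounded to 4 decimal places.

G0 X-1.99 Y0.00 Z10.44
G1 X-1.84 Y-0.76 E0.0097
G1 X-1.41 Y-1.41 E0.0194
G1 X-0.76 Y-1.84 E0.0291
G1 X0.00 Y-1.99 E0.0388
G1 X0.76 Y-1.84 E0.0484
G1 X1.41 Y-1.41 E0.0581
G1 X1.84 Y-0.76 E0.0679
G1 X1.99 Y0.00 E0.0775
G1 X1.84 Y0.76 E0.0872
G1 X1.41 Y1.41 E0.0969
G1 X0.76 Y1.84 E0.1066
G1 X0.00 Y1.99 E0.1163
G1 X-0.76 Y1.84 E0.1260
G1 X-1.41 Y1.41 E0.1357
G1 X-1.84 Y0.76 E0.1454
G1 X-1.99 Y0.00 E0.1551

At z = 10.44 mm: the cone (r1=3→r2=1.5) has section circumradius 1.990 here — a regular 16-gon; the r=6.5 cylinder at (8.5, 6.5) gives a regular 16-gon of circumradius 6.5 (constant along its height); After the difference (first − rest): starting from the cone, the r=6.5 cylinder at (8.5, 6.5) misses the remaining region (no effect) — 1 connected region. The outline is a single polygon with 16 vertices. Extrusion per mm of travel: 0.25 × 0.12 / (π × 0.875²) = 0.012473. Accumulating E over each segment gives final E = 0.1551.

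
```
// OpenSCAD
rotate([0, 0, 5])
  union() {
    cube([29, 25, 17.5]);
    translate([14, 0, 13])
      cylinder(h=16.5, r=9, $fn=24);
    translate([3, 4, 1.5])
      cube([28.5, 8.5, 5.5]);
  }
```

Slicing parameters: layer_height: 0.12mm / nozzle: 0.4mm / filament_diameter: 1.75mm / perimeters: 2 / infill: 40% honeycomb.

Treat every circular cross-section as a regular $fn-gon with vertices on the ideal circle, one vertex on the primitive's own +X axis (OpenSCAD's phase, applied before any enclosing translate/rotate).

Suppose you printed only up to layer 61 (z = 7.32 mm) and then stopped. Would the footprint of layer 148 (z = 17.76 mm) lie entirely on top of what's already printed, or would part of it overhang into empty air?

part overhangs

Compare the two slices. At z = 7.32: the cube is present — its section is the full 29×25 rectangle (area 725.00 mm²); the cylinder at (14, 0) does not reach this height (z outside [13, 29.5]); the cube at (3, 4) is absent (z outside [1.5, 7]); Taking the union: only the 29×25 cube is present, so the union is just that shape — area = 725.00 mm²; (rotated 5° about Z; rotation is an isometry so areas/perimeters/island counts are preserved). At z = 17.76: the cube is not intersected at this z (z outside [0, 17.5]); the r=9 cylinder at (14, 0) contributes a regular 24-gon of circumradius 9 (area = (24/2)·9.000²·sin(360°/24) = 251.57 mm²); the cube at (3, 4) does not reach this height (z outside [1.5, 7]); Taking the union: only the r=9 cylinder at (14, 0) is present, so the union is just that shape — area = 251.57 mm²; (rotated 5° about Z; rotation is an isometry so areas/perimeters/island counts are preserved). Checking containment: at z = 17.76 the cross-section extends beyond the z = 7.32 cross-section by about 125.79 mm².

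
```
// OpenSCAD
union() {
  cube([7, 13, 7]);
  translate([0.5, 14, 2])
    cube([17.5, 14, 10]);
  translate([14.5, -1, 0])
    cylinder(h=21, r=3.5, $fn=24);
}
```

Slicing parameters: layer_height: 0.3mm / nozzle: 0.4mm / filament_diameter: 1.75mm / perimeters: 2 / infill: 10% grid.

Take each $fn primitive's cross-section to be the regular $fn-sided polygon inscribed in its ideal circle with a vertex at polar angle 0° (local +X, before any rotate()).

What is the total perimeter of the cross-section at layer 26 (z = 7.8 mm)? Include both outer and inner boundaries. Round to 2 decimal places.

84.93 mm

At z = 7.8 mm: the cube is not intersected at this z (z outside [0, 7]); the cube at (0.5, 14) is present — its section is the full 17.5×14 rectangle (perimeter 63.00 mm); the r=3.5 cylinder at (14.5, -1) gives a regular 24-gon of circumradius 3.5 (constant along its height) (perimeter = 2·24·3.500·sin(180°/24) = 21.93 mm); Merging all regions: the 2 present regions are separate (no shared area or edge), so areas and boundary lengths simply add and each stays a separate island — boundary = 84.93 mm. Overall, the cross-section has 2 separate islands. Total boundary length (outer) = 84.93 mm.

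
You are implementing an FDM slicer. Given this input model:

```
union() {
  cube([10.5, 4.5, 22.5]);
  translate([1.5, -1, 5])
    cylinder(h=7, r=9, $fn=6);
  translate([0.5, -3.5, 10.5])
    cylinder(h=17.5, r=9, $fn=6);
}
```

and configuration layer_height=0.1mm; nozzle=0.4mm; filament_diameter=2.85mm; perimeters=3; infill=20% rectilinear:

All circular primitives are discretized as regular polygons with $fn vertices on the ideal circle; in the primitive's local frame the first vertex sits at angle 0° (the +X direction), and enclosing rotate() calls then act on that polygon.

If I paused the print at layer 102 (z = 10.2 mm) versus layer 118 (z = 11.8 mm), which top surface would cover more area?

layer 118 (z = 11.8 mm)

Layer 102 (z = 10.2): the 10.5×4.5 cube contributes its full rectangle (area 47.25 mm²); the r=9 cylinder at (1.5, -1) contributes a regular 6-gon of circumradius 9 (area = (6/2)·9.000²·sin(360°/6) = 210.44 mm²); the cylinder at (0.5, -3.5) does not reach this height (z outside [10.5, 28]); Taking the union: the regions partially overlap — summed areas 257.69 mm² minus the doubly-counted overlap 38.81 mm² gives 218.89 mm² — area = 218.89 mm². So its area = 218.89 mm². Layer 118 (z = 11.8): the cube is present — its section is the full 10.5×4.5 rectangle (area 47.25 mm²); the r=9 cylinder at (1.5, -1) gives a regular 6-gon of circumradius 9 (constant along its height) (area = (6/2)·9.000²·sin(360°/6) = 210.44 mm²); the r=9 cylinder at (0.5, -3.5) gives a regular 6-gon of circumradius 9 (constant along its height) (area = (6/2)·9.000²·sin(360°/6) = 210.44 mm²); Taking the union: the regions partially overlap — summed areas 468.14 mm² minus the doubly-counted overlap 205.19 mm² gives 262.95 mm² — area = 262.95 mm². So its area = 262.95 mm². Layer 118 is larger (262.95 vs 218.89 mm²).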